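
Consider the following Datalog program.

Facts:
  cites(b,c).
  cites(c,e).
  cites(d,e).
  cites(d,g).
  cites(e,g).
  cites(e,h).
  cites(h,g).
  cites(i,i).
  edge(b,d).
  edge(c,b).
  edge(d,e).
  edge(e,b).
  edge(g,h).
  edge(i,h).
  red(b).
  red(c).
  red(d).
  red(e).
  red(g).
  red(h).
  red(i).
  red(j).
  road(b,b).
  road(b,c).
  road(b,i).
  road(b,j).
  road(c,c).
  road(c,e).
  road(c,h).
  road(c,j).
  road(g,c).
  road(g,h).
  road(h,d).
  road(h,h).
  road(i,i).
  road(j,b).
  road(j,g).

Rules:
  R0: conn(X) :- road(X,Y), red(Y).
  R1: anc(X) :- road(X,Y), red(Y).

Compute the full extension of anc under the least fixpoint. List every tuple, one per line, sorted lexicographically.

round 1: derive anc(b) via R1 from road(b,b), red(b)
round 1: derive anc(c) via R1 from road(c,c), red(c)
round 1: derive anc(g) via R1 from road(g,c), red(c)
round 1: derive anc(h) via R1 from road(h,d), red(d)
round 1: derive anc(i) via R1 from road(i,i), red(i)
round 1: derive anc(j) via R1 from road(j,b), red(b)

anc(b)
anc(c)
anc(g)
anc(h)
anc(i)
anc(j)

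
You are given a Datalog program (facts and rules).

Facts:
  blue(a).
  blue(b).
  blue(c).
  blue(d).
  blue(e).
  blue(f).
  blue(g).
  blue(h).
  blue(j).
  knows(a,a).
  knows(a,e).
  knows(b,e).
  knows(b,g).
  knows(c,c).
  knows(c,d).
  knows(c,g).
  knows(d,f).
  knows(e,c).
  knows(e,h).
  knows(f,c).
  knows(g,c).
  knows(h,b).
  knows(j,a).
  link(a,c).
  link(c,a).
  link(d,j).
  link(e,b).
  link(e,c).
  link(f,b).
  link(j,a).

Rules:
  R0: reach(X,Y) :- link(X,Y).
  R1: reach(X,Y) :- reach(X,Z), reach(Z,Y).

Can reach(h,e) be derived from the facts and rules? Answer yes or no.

round 1: derive reach(a,c) via R0 from link(a,c)
round 1: derive reach(c,a) via R0 from link(c,a)
round 1: derive reach(d,j) via R0 from link(d,j)
round 1: derive reach(e,b) via R0 from link(e,b)
round 1: derive reach(e,c) via R0 from link(e,c)
round 1: derive reach(f,b) via R0 from link(f,b)
round 1: derive reach(j,a) via R0 from link(j,a)
round 2: derive reach(a,a) via R1 from reach(a,c), reach(c,a)
round 2: derive reach(c,c) via R1 from reach(c,a), reach(a,c)
round 2: derive reach(d,a) via R1 from reach(d,j), reach(j,a)
round 2: derive reach(e,a) via R1 from reach(e,c), reach(c,a)
round 2: derive reach(j,c) via R1 from reach(j,a), reach(a,c)
round 3: derive reach(d,c) via R1 from reach(d,a), reach(a,c)

no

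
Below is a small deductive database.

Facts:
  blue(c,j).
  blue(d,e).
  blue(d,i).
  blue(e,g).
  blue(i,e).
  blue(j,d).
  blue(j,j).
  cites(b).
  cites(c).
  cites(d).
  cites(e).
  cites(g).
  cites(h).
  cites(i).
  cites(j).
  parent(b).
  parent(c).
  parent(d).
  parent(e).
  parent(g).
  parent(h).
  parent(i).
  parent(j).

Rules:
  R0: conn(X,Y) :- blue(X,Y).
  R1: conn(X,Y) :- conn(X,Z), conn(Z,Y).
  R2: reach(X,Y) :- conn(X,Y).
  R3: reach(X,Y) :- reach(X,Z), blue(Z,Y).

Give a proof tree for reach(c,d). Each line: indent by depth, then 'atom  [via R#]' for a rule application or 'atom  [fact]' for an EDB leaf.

round 1: derive conn(c,j) via R0 from blue(c,j)
round 1: derive conn(d,e) via R0 from blue(d,e)
round 1: derive conn(d,i) via R0 from blue(d,i)
round 1: derive conn(e,g) via R0 from blue(e,g)
round 1: derive conn(i,e) via R0 from blue(i,e)
round 1: derive conn(j,d) via R0 from blue(j,d)
round 1: derive conn(j,j) via R0 from blue(j,j)
round 2: derive conn(c,d) via R1 from conn(c,j), conn(j,d)
round 2: derive conn(d,g) via R1 from conn(d,e), conn(e,g)
round 2: derive conn(i,g) via R1 from conn(i,e), conn(e,g)
round 2: derive conn(j,e) via R1 from conn(j,d), conn(d,e)
round 2: derive conn(j,i) via R1 from conn(j,d), conn(d,i)
round 2: derive reach(c,j) via R2 from conn(c,j)
round 2: derive reach(d,e) via R2 from conn(d,e)
round 2: derive reach(d,i) via R2 from conn(d,i)
round 2: derive reach(e,g) via R2 from conn(e,g)
round 2: derive reach(i,e) via R2 from conn(i,e)
round 2: derive reach(j,d) via R2 from conn(j,d)
round 2: derive reach(j,j) via R2 from conn(j,j)
round 3: derive conn(c,e) via R1 from conn(c,d), conn(d,e)
round 3: derive conn(c,g) via R1 from conn(c,d), conn(d,g)
round 3: derive conn(c,i) via R1 from conn(c,d), conn(d,i)
round 3: derive conn(j,g) via R1 from conn(j,d), conn(d,g)
round 3: derive reach(c,d) via R2 from conn(c,d)
round 3: derive reach(d,g) via R2 from conn(d,g)
round 3: derive reach(i,g) via R2 from conn(i,g)
round 3: derive reach(j,e) via R2 from conn(j,e)
round 3: derive reach(j,i) via R2 from conn(j,i)
round 4: derive reach(c,e) via R2 from conn(c,e)
round 4: derive reach(c,g) via R2 from conn(c,g)
round 4: derive reach(c,i) via R2 from conn(c,i)
round 4: derive reach(j,g) via R2 from conn(j,g)

reach(c,d)  [via R2]
  conn(c,d)  [via R1]
    conn(c,j)  [via R0]
      blue(c,j)  [fact]
    conn(j,d)  [via R0]
      blue(j,d)  [fact]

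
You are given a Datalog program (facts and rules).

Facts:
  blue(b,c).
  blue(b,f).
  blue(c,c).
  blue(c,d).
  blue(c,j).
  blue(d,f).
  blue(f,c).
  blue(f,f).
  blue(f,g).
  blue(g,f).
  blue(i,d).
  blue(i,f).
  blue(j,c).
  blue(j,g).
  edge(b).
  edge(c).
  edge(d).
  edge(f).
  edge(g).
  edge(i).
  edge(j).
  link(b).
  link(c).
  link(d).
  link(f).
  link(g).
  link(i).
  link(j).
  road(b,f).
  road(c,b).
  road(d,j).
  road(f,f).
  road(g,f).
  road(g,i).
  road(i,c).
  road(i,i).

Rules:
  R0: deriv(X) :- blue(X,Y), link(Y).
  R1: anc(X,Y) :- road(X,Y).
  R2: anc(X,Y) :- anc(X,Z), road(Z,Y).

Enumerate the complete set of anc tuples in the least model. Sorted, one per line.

anc(b,f)
anc(c,b)
anc(c,f)
anc(d,j)
anc(f,f)
anc(g,b)
anc(g,c)
anc(g,f)
anc(g,i)
anc(i,b)
anc(i,c)
anc(i,f)
anc(i,i)

round 1: derive anc(b,f) via R1 from road(b,f)
round 1: derive anc(c,b) via R1 from road(c,b)
round 1: derive anc(d,j) via R1 from road(d,j)
round 1: derive anc(f,f) via R1 from road(f,f)
round 1: derive anc(g,f) via R1 from road(g,f)
round 1: derive anc(g,i) via R1 from road(g,i)
round 1: derive anc(i,c) via R1 from road(i,c)
round 1: derive anc(i,i) via R1 from road(i,i)
round 2: derive anc(c,f) via R2 from anc(c,b), road(b,f)
round 2: derive anc(g,c) via R2 from anc(g,i), road(i,c)
round 2: derive anc(i,b) via R2 from anc(i,c), road(c,b)
round 3: derive anc(g,b) via R2 from anc(g,c), road(c,b)
round 3: derive anc(i,f) via R2 from anc(i,b), road(b,f)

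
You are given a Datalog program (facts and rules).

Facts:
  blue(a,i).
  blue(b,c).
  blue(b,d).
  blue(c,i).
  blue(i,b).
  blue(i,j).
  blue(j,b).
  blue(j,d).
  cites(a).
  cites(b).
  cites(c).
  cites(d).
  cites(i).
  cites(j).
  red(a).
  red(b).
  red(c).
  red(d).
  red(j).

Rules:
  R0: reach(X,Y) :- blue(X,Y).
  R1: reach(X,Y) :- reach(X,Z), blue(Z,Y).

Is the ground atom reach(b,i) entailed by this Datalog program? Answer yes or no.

yes

round 1: derive reach(a,i) via R0 from blue(a,i)
round 1: derive reach(b,c) via R0 from blue(b,c)
round 1: derive reach(b,d) via R0 from blue(b,d)
round 1: derive reach(c,i) via R0 from blue(c,i)
round 1: derive reach(i,b) via R0 from blue(i,b)
round 1: derive reach(i,j) via R0 from blue(i,j)
round 1: derive reach(j,b) via R0 from blue(j,b)
round 1: derive reach(j,d) via R0 from blue(j,d)
round 2: derive reach(a,b) via R1 from reach(a,i), blue(i,b)
round 2: derive reach(a,j) via R1 from reach(a,i), blue(i,j)
round 2: derive reach(b,i) via R1 from reach(b,c), blue(c,i)
round 2: derive reach(c,b) via R1 from reach(c,i), blue(i,b)
round 2: derive reach(c,j) via R1 from reach(c,i), blue(i,j)
round 2: derive reach(i,c) via R1 from reach(i,b), blue(b,c)
round 2: derive reach(i,d) via R1 from reach(i,b), blue(b,d)
round 2: derive reach(j,c) via R1 from reach(j,b), blue(b,c)
round 3: derive reach(a,c) via R1 from reach(a,b), blue(b,c)
round 3: derive reach(a,d) via R1 from reach(a,b), blue(b,d)
round 3: derive reach(b,b) via R1 from reach(b,i), blue(i,b)
round 3: derive reach(b,j) via R1 from reach(b,i), blue(i,j)
round 3: derive reach(c,c) via R1 from reach(c,b), blue(b,c)
round 3: derive reach(c,d) via R1 from reach(c,b), blue(b,d)
round 3: derive reach(i,i) via R1 from reach(i,c), blue(c,i)
round 3: derive reach(j,i) via R1 from reach(j,c), blue(c,i)
round 4: derive reach(j,j) via R1 from reach(j,i), blue(i,j)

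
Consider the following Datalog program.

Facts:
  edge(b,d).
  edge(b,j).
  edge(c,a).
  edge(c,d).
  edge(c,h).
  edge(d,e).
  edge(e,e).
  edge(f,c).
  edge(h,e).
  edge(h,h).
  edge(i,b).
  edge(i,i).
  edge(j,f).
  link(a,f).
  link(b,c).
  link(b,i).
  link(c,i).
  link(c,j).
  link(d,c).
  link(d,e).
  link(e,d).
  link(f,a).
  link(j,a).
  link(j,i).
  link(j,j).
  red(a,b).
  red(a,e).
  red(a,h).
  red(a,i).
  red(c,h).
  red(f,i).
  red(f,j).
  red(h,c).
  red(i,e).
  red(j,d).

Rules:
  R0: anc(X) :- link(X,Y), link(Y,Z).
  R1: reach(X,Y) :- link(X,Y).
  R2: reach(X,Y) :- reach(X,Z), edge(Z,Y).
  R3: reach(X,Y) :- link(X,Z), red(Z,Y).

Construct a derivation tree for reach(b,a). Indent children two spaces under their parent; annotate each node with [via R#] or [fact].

reach(b,a)  [via R2]
  reach(b,c)  [via R1]
    link(b,c)  [fact]
  edge(c,a)  [fact]

round 1: derive reach(a,f) via R1 from link(a,f)
round 1: derive reach(b,c) via R1 from link(b,c)
round 1: derive reach(b,i) via R1 from link(b,i)
round 1: derive reach(c,i) via R1 from link(c,i)
round 1: derive reach(c,j) via R1 from link(c,j)
round 1: derive reach(d,c) via R1 from link(d,c)
round 1: derive reach(d,e) via R1 from link(d,e)
round 1: derive reach(e,d) via R1 from link(e,d)
round 1: derive reach(f,a) via R1 from link(f,a)
round 1: derive reach(j,a) via R1 from link(j,a)
round 1: derive reach(j,i) via R1 from link(j,i)
round 1: derive reach(j,j) via R1 from link(j,j)
round 1: derive reach(a,i) via R3 from link(a,f), red(f,i)
round 1: derive reach(a,j) via R3 from link(a,f), red(f,j)
round 1: derive reach(b,e) via R3 from link(b,i), red(i,e)
round 1: derive reach(b,h) via R3 from link(b,c), red(c,h)
round 1: derive reach(c,d) via R3 from link(c,j), red(j,d)
round 1: derive reach(c,e) via R3 from link(c,i), red(i,e)
round 1: derive reach(d,h) via R3 from link(d,c), red(c,h)
round 1: derive reach(f,b) via R3 from link(f,a), red(a,b)
round 1: derive reach(f,e) via R3 from link(f,a), red(a,e)
round 1: derive reach(f,h) via R3 from link(f,a), red(a,h)
round 1: derive reach(f,i) via R3 from link(f,a), red(a,i)
round 1: derive reach(j,b) via R3 from link(j,a), red(a,b)
round 1: derive reach(j,d) via R3 from link(j,j), red(j,d)
round 1: derive reach(j,e) via R3 from link(j,a), red(a,e)
round 1: derive reach(j,h) via R3 from link(j,a), red(a,h)
round 2: derive reach(a,b) via R2 from reach(a,i), edge(i,b)
round 2: derive reach(a,c) via R2 from reach(a,f), edge(f,c)
round 2: derive reach(b,a) via R2 from reach(b,c), edge(c,a)
round 2: derive reach(b,b) via R2 from reach(b,i), edge(i,b)
round 2: derive reach(b,d) via R2 from reach(b,c), edge(c,d)
round 2: derive reach(c,b) via R2 from reach(c,i), edge(i,b)
round 2: derive reach(c,f) via R2 from reach(c,j), edge(j,f)
round 2: derive reach(d,a) via R2 from reach(d,c), edge(c,a)
round 2: derive reach(d,d) via R2 from reach(d,c), edge(c,d)
round 2: derive reach(e,e) via R2 from reach(e,d), edge(d,e)
round 2: derive reach(f,d) via R2 from reach(f,b), edge(b,d)
round 2: derive reach(f,j) via R2 from reach(f,b), edge(b,j)
round 2: derive reach(j,f) via R2 from reach(j,j), edge(j,f)
round 3: derive reach(a,a) via R2 from reach(a,c), edge(c,a)
round 3: derive reach(a,d) via R2 from reach(a,b), edge(b,d)
round 3: derive reach(a,h) via R2 from reach(a,c), edge(c,h)
round 3: derive reach(b,j) via R2 from reach(b,b), edge(b,j)
round 3: derive reach(c,c) via R2 from reach(c,f), edge(f,c)
round 3: derive reach(f,f) via R2 from reach(f,j), edge(j,f)
round 3: derive reach(j,c) via R2 from reach(j,f), edge(f,c)
round 4: derive reach(a,e) via R2 from reach(a,d), edge(d,e)
round 4: derive reach(b,f) via R2 from reach(b,j), edge(j,f)
round 4: derive reach(c,a) via R2 from reach(c,c), edge(c,a)
round 4: derive reach(c,h) via R2 from reach(c,c), edge(c,h)
round 4: derive reach(f,c) via R2 from reach(f,f), edge(f,c)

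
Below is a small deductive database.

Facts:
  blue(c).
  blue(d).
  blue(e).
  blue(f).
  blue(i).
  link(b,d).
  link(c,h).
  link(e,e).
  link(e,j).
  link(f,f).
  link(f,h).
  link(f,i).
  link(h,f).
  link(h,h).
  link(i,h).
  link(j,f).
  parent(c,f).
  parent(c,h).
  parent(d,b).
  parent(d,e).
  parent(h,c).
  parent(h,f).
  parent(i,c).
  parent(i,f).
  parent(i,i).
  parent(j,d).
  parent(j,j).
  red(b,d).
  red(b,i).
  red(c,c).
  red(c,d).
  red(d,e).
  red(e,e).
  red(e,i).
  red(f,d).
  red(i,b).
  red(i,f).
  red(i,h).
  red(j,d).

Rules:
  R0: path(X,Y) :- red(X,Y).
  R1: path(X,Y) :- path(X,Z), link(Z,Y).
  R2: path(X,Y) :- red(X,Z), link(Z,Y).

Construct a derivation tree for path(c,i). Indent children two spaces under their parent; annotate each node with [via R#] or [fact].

round 1: derive path(b,d) via R0 from red(b,d)
round 1: derive path(b,i) via R0 from red(b,i)
round 1: derive path(c,c) via R0 from red(c,c)
round 1: derive path(c,d) via R0 from red(c,d)
round 1: derive path(d,e) via R0 from red(d,e)
round 1: derive path(e,e) via R0 from red(e,e)
round 1: derive path(e,i) via R0 from red(e,i)
round 1: derive path(f,d) via R0 from red(f,d)
round 1: derive path(i,b) via R0 from red(i,b)
round 1: derive path(i,f) via R0 from red(i,f)
round 1: derive path(i,h) via R0 from red(i,h)
round 1: derive path(j,d) via R0 from red(j,d)
round 1: derive path(b,h) via R2 from red(b,i), link(i,h)
round 1: derive path(c,h) via R2 from red(c,c), link(c,h)
round 1: derive path(d,j) via R2 from red(d,e), link(e,j)
round 1: derive path(e,h) via R2 from red(e,i), link(i,h)
round 1: derive path(e,j) via R2 from red(e,e), link(e,j)
round 1: derive path(i,d) via R2 from red(i,b), link(b,d)
round 1: derive path(i,i) via R2 from red(i,f), link(f,i)
round 2: derive path(b,f) via R1 from path(b,h), link(h,f)
round 2: derive path(c,f) via R1 from path(c,h), link(h,f)
round 2: derive path(d,f) via R1 from path(d,j), link(j,f)
round 2: derive path(e,f) via R1 from path(e,h), link(h,f)
round 3: derive path(c,i) via R1 from path(c,f), link(f,i)
round 3: derive path(d,h) via R1 from path(d,f), link(f,h)
round 3: derive path(d,i) via R1 from path(d,f), link(f,i)

path(c,i)  [via R1]
  path(c,f)  [via R1]
    path(c,h)  [via R2]
      red(c,c)  [fact]
      link(c,h)  [fact]
    link(h,f)  [fact]
  link(f,i)  [fact]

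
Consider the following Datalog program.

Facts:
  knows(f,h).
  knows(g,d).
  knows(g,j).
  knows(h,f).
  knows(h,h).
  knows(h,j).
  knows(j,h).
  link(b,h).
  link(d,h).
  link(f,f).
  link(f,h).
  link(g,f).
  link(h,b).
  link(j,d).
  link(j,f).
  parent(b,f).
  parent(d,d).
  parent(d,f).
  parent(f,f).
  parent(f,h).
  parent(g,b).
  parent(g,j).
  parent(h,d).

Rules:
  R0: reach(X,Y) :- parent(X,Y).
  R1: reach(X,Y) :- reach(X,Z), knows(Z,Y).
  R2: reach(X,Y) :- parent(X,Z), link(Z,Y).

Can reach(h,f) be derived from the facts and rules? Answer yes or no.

round 1: derive reach(b,f) via R0 from parent(b,f)
round 1: derive reach(d,d) via R0 from parent(d,d)
round 1: derive reach(d,f) via R0 from parent(d,f)
round 1: derive reach(f,f) via R0 from parent(f,f)
round 1: derive reach(f,h) via R0 from parent(f,h)
round 1: derive reach(g,b) via R0 from parent(g,b)
round 1: derive reach(g,j) via R0 from parent(g,j)
round 1: derive reach(h,d) via R0 from parent(h,d)
round 1: derive reach(b,h) via R2 from parent(b,f), link(f,h)
round 1: derive reach(d,h) via R2 from parent(d,d), link(d,h)
round 1: derive reach(f,b) via R2 from parent(f,h), link(h,b)
round 1: derive reach(g,d) via R2 from parent(g,j), link(j,d)
round 1: derive reach(g,f) via R2 from parent(g,j), link(j,f)
round 1: derive reach(g,h) via R2 from parent(g,b), link(b,h)
round 1: derive reach(h,h) via R2 from parent(h,d), link(d,h)
round 2: derive reach(b,j) via R1 from reach(b,h), knows(h,j)
round 2: derive reach(d,j) via R1 from reach(d,h), knows(h,j)
round 2: derive reach(f,j) via R1 from reach(f,h), knows(h,j)
round 2: derive reach(h,f) via R1 from reach(h,h), knows(h,f)
round 2: derive reach(h,j) via R1 from reach(h,h), knows(h,j)

yes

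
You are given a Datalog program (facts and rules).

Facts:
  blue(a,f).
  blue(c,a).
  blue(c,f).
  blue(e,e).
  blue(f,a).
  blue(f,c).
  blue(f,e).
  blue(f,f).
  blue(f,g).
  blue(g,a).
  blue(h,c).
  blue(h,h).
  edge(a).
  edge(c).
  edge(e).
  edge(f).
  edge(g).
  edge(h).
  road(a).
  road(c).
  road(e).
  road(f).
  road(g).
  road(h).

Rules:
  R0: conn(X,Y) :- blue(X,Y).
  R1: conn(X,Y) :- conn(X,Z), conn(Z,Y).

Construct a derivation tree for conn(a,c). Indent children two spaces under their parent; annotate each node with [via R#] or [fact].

conn(a,c)  [via R1]
  conn(a,f)  [via R0]
    blue(a,f)  [fact]
  conn(f,c)  [via R0]
    blue(f,c)  [fact]

round 1: derive conn(a,f) via R0 from blue(a,f)
round 1: derive conn(c,a) via R0 from blue(c,a)
round 1: derive conn(c,f) via R0 from blue(c,f)
round 1: derive conn(e,e) via R0 from blue(e,e)
round 1: derive conn(f,a) via R0 from blue(f,a)
round 1: derive conn(f,c) via R0 from blue(f,c)
round 1: derive conn(f,e) via R0 from blue(f,e)
round 1: derive conn(f,f) via R0 from blue(f,f)
round 1: derive conn(f,g) via R0 from blue(f,g)
round 1: derive conn(g,a) via R0 from blue(g,a)
round 1: derive conn(h,c) via R0 from blue(h,c)
round 1: derive conn(h,h) via R0 from blue(h,h)
round 2: derive conn(a,a) via R1 from conn(a,f), conn(f,a)
round 2: derive conn(a,c) via R1 from conn(a,f), conn(f,c)
round 2: derive conn(a,e) via R1 from conn(a,f), conn(f,e)
round 2: derive conn(a,g) via R1 from conn(a,f), conn(f,g)
round 2: derive conn(c,c) via R1 from conn(c,f), conn(f,c)
round 2: derive conn(c,e) via R1 from conn(c,f), conn(f,e)
round 2: derive conn(c,g) via R1 from conn(c,f), conn(f,g)
round 2: derive conn(g,f) via R1 from conn(g,a), conn(a,f)
round 2: derive conn(h,a) via R1 from conn(h,c), conn(c,a)
round 2: derive conn(h,f) via R1 from conn(h,c), conn(c,f)
round 3: derive conn(g,c) via R1 from conn(g,a), conn(a,c)
round 3: derive conn(g,e) via R1 from conn(g,a), conn(a,e)
round 3: derive conn(g,g) via R1 from conn(g,a), conn(a,g)
round 3: derive conn(h,e) via R1 from conn(h,a), conn(a,e)
round 3: derive conn(h,g) via R1 from conn(h,a), conn(a,g)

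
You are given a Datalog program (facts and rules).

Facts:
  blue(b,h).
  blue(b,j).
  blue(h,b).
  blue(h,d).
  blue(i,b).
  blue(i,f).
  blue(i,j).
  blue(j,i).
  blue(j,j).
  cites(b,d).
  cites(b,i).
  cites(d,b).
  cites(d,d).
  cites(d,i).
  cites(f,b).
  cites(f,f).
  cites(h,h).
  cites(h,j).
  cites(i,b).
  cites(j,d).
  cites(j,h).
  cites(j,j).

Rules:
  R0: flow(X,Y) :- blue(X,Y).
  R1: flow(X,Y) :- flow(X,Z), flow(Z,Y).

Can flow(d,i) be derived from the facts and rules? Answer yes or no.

round 1: derive flow(b,h) via R0 from blue(b,h)
round 1: derive flow(b,j) via R0 from blue(b,j)
round 1: derive flow(h,b) via R0 from blue(h,b)
round 1: derive flow(h,d) via R0 from blue(h,d)
round 1: derive flow(i,b) via R0 from blue(i,b)
round 1: derive flow(i,f) via R0 from blue(i,f)
round 1: derive flow(i,j) via R0 from blue(i,j)
round 1: derive flow(j,i) via R0 from blue(j,i)
round 1: derive flow(j,j) via R0 from blue(j,j)
round 2: derive flow(b,b) via R1 from flow(b,h), flow(h,b)
round 2: derive flow(b,d) via R1 from flow(b,h), flow(h,d)
round 2: derive flow(b,i) via R1 from flow(b,j), flow(j,i)
round 2: derive flow(h,h) via R1 from flow(h,b), flow(b,h)
round 2: derive flow(h,j) via R1 from flow(h,b), flow(b,j)
round 2: derive flow(i,h) via R1 from flow(i,b), flow(b,h)
round 2: derive flow(i,i) via R1 from flow(i,j), flow(j,i)
round 2: derive flow(j,b) via R1 from flow(j,i), flow(i,b)
round 2: derive flow(j,f) via R1 from flow(j,i), flow(i,f)
round 3: derive flow(b,f) via R1 from flow(b,i), flow(i,f)
round 3: derive flow(h,f) via R1 from flow(h,j), flow(j,f)
round 3: derive flow(h,i) via R1 from flow(h,b), flow(b,i)
round 3: derive flow(i,d) via R1 from flow(i,b), flow(b,d)
round 3: derive flow(j,d) via R1 from flow(j,b), flow(b,d)
round 3: derive flow(j,h) via R1 from flow(j,b), flow(b,h)

no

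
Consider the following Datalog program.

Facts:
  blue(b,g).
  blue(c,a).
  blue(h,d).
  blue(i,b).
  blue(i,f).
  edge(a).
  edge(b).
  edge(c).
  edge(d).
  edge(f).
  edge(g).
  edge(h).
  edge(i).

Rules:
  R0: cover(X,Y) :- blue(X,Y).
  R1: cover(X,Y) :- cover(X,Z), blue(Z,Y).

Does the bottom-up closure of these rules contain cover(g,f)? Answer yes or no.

no

round 1: derive cover(b,g) via R0 from blue(b,g)
round 1: derive cover(c,a) via R0 from blue(c,a)
round 1: derive cover(h,d) via R0 from blue(h,d)
round 1: derive cover(i,b) via R0 from blue(i,b)
round 1: derive cover(i,f) via R0 from blue(i,f)
round 2: derive cover(i,g) via R1 from cover(i,b), blue(b,g)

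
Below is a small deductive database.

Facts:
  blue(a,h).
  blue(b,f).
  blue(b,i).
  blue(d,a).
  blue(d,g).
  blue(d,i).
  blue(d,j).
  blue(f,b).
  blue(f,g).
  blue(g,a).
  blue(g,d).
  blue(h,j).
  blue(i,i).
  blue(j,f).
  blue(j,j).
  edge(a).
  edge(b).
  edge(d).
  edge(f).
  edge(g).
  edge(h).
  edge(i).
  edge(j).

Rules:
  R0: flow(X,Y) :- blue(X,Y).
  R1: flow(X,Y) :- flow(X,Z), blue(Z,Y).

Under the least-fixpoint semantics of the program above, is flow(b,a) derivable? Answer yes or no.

yes

round 1: derive flow(a,h) via R0 from blue(a,h)
round 1: derive flow(b,f) via R0 from blue(b,f)
round 1: derive flow(b,i) via R0 from blue(b,i)
round 1: derive flow(d,a) via R0 from blue(d,a)
round 1: derive flow(d,g) via R0 from blue(d,g)
round 1: derive flow(d,i) via R0 from blue(d,i)
round 1: derive flow(d,j) via R0 from blue(d,j)
round 1: derive flow(f,b) via R0 from blue(f,b)
round 1: derive flow(f,g) via R0 from blue(f,g)
round 1: derive flow(g,a) via R0 from blue(g,a)
round 1: derive flow(g,d) via R0 from blue(g,d)
round 1: derive flow(h,j) via R0 from blue(h,j)
round 1: derive flow(i,i) via R0 from blue(i,i)
round 1: derive flow(j,f) via R0 from blue(j,f)
round 1: derive flow(j,j) via R0 from blue(j,j)
round 2: derive flow(a,j) via R1 from flow(a,h), blue(h,j)
round 2: derive flow(b,b) via R1 from flow(b,f), blue(f,b)
round 2: derive flow(b,g) via R1 from flow(b,f), blue(f,g)
round 2: derive flow(d,d) via R1 from flow(d,g), blue(g,d)
round 2: derive flow(d,f) via R1 from flow(d,j), blue(j,f)
round 2: derive flow(d,h) via R1 from flow(d,a), blue(a,h)
round 2: derive flow(f,a) via R1 from flow(f,g), blue(g,a)
round 2: derive flow(f,d) via R1 from flow(f,g), blue(g,d)
round 2: derive flow(f,f) via R1 from flow(f,b), blue(b,f)
round 2: derive flow(f,i) via R1 from flow(f,b), blue(b,i)
round 2: derive flow(g,g) via R1 from flow(g,d), blue(d,g)
round 2: derive flow(g,h) via R1 from flow(g,a), blue(a,h)
round 2: derive flow(g,i) via R1 from flow(g,d), blue(d,i)
round 2: derive flow(g,j) via R1 from flow(g,d), blue(d,j)
round 2: derive flow(h,f) via R1 from flow(h,j), blue(j,f)
round 2: derive flow(j,b) via R1 from flow(j,f), blue(f,b)
round 2: derive flow(j,g) via R1 from flow(j,f), blue(f,g)
round 3: derive flow(a,f) via R1 from flow(a,j), blue(j,f)
round 3: derive flow(b,a) via R1 from flow(b,g), blue(g,a)
round 3: derive flow(b,d) via R1 from flow(b,g), blue(g,d)
round 3: derive flow(d,b) via R1 from flow(d,f), blue(f,b)
round 3: derive flow(f,h) via R1 from flow(f,a), blue(a,h)
round 3: derive flow(f,j) via R1 from flow(f,d), blue(d,j)
round 3: derive flow(g,f) via R1 from flow(g,j), blue(j,f)
round 3: derive flow(h,b) via R1 from flow(h,f), blue(f,b)
round 3: derive flow(h,g) via R1 from flow(h,f), blue(f,g)
round 3: derive flow(j,a) via R1 from flow(j,g), blue(g,a)
round 3: derive flow(j,d) via R1 from flow(j,g), blue(g,d)
round 3: derive flow(j,i) via R1 from flow(j,b), blue(b,i)
round 4: derive flow(a,b) via R1 from flow(a,f), blue(f,b)
round 4: derive flow(a,g) via R1 from flow(a,f), blue(f,g)
round 4: derive flow(b,h) via R1 from flow(b,a), blue(a,h)
round 4: derive flow(b,j) via R1 from flow(b,d), blue(d,j)
round 4: derive flow(g,b) via R1 from flow(g,f), blue(f,b)
round 4: derive flow(h,a) via R1 from flow(h,g), blue(g,a)
round 4: derive flow(h,d) via R1 from flow(h,g), blue(g,d)
round 4: derive flow(h,i) via R1 from flow(h,b), blue(b,i)
round 4: derive flow(j,h) via R1 from flow(j,a), blue(a,h)
round 5: derive flow(a,a) via R1 from flow(a,g), blue(g,a)
round 5: derive flow(a,d) via R1 from flow(a,g), blue(g,d)
round 5: derive flow(a,i) via R1 from flow(a,b), blue(b,i)
round 5: derive flow(h,h) via R1 from flow(h,a), blue(a,h)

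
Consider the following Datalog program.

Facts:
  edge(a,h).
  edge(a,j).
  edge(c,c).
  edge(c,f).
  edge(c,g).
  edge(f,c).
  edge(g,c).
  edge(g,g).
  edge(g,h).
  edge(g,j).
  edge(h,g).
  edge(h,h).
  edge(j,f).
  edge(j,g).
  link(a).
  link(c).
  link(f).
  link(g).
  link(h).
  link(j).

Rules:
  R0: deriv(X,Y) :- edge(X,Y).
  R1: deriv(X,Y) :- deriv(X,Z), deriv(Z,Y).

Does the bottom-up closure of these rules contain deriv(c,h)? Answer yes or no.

yes

round 1: derive deriv(a,h) via R0 from edge(a,h)
round 1: derive deriv(a,j) via R0 from edge(a,j)
round 1: derive deriv(c,c) via R0 from edge(c,c)
round 1: derive deriv(c,f) via R0 from edge(c,f)
round 1: derive deriv(c,g) via R0 from edge(c,g)
round 1: derive deriv(f,c) via R0 from edge(f,c)
round 1: derive deriv(g,c) via R0 from edge(g,c)
round 1: derive deriv(g,g) via R0 from edge(g,g)
round 1: derive deriv(g,h) via R0 from edge(g,h)
round 1: derive deriv(g,j) via R0 from edge(g,j)
round 1: derive deriv(h,g) via R0 from edge(h,g)
round 1: derive deriv(h,h) via R0 from edge(h,h)
round 1: derive deriv(j,f) via R0 from edge(j,f)
round 1: derive deriv(j,g) via R0 from edge(j,g)
round 2: derive deriv(a,f) via R1 from deriv(a,j), deriv(j,f)
round 2: derive deriv(a,g) via R1 from deriv(a,h), deriv(h,g)
round 2: derive deriv(c,h) via R1 from deriv(c,g), deriv(g,h)
round 2: derive deriv(c,j) via R1 from deriv(c,g), deriv(g,j)
round 2: derive deriv(f,f) via R1 from deriv(f,c), deriv(c,f)
round 2: derive deriv(f,g) via R1 from deriv(f,c), deriv(c,g)
round 2: derive deriv(g,f) via R1 from deriv(g,c), deriv(c,f)
round 2: derive deriv(h,c) via R1 from deriv(h,g), deriv(g,c)
round 2: derive deriv(h,j) via R1 from deriv(h,g), deriv(g,j)
round 2: derive deriv(j,c) via R1 from deriv(j,f), deriv(f,c)
round 2: derive deriv(j,h) via R1 from deriv(j,g), deriv(g,h)
round 2: derive deriv(j,j) via R1 from deriv(j,g), deriv(g,j)
round 3: derive deriv(a,c) via R1 from deriv(a,f), deriv(f,c)
round 3: derive deriv(f,h) via R1 from deriv(f,c), deriv(c,h)
round 3: derive deriv(f,j) via R1 from deriv(f,c), deriv(c,j)
round 3: derive deriv(h,f) via R1 from deriv(h,c), deriv(c,f)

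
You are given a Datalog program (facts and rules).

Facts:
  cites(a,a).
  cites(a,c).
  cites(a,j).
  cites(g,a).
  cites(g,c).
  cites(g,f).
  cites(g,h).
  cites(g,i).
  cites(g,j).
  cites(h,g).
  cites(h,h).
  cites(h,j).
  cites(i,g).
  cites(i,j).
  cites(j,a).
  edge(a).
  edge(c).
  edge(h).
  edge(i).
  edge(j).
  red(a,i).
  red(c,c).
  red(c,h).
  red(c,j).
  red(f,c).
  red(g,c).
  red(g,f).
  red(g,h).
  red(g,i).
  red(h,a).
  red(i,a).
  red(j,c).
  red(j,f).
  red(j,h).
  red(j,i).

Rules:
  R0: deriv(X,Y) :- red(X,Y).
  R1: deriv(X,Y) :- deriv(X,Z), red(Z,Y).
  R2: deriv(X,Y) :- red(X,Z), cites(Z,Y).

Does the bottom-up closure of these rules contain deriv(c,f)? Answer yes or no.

yes

round 1: derive deriv(a,i) via R0 from red(a,i)
round 1: derive deriv(c,c) via R0 from red(c,c)
round 1: derive deriv(c,h) via R0 from red(c,h)
round 1: derive deriv(c,j) via R0 from red(c,j)
round 1: derive deriv(f,c) via R0 from red(f,c)
round 1: derive deriv(g,c) via R0 from red(g,c)
round 1: derive deriv(g,f) via R0 from red(g,f)
round 1: derive deriv(g,h) via R0 from red(g,h)
round 1: derive deriv(g,i) via R0 from red(g,i)
round 1: derive deriv(h,a) via R0 from red(h,a)
round 1: derive deriv(i,a) via R0 from red(i,a)
round 1: derive deriv(j,c) via R0 from red(j,c)
round 1: derive deriv(j,f) via R0 from red(j,f)
round 1: derive deriv(j,h) via R0 from red(j,h)
round 1: derive deriv(j,i) via R0 from red(j,i)
round 1: derive deriv(a,g) via R2 from red(a,i), cites(i,g)
round 1: derive deriv(a,j) via R2 from red(a,i), cites(i,j)
round 1: derive deriv(c,a) via R2 from red(c,j), cites(j,a)
round 1: derive deriv(c,g) via R2 from red(c,h), cites(h,g)
round 1: derive deriv(g,g) via R2 from red(g,h), cites(h,g)
round 1: derive deriv(g,j) via R2 from red(g,h), cites(h,j)
round 1: derive deriv(h,c) via R2 from red(h,a), cites(a,c)
round 1: derive deriv(h,j) via R2 from red(h,a), cites(a,j)
round 1: derive deriv(i,c) via R2 from red(i,a), cites(a,c)
round 1: derive deriv(i,j) via R2 from red(i,a), cites(a,j)
round 1: derive deriv(j,g) via R2 from red(j,h), cites(h,g)
round 1: derive deriv(j,j) via R2 from red(j,h), cites(h,j)
round 2: derive deriv(a,a) via R1 from deriv(a,i), red(i,a)
round 2: derive deriv(a,c) via R1 from deriv(a,g), red(g,c)
round 2: derive deriv(a,f) via R1 from deriv(a,g), red(g,f)
round 2: derive deriv(a,h) via R1 from deriv(a,g), red(g,h)
round 2: derive deriv(c,f) via R1 from deriv(c,g), red(g,f)
round 2: derive deriv(c,i) via R1 from deriv(c,a), red(a,i)
round 2: derive deriv(f,h) via R1 from deriv(f,c), red(c,h)
round 2: derive deriv(f,j) via R1 from deriv(f,c), red(c,j)
round 2: derive deriv(g,a) via R1 from deriv(g,h), red(h,a)
round 2: derive deriv(h,f) via R1 from deriv(h,j), red(j,f)
round 2: derive deriv(h,h) via R1 from deriv(h,c), red(c,h)
round 2: derive deriv(h,i) via R1 from deriv(h,a), red(a,i)
round 2: derive deriv(i,f) via R1 from deriv(i,j), red(j,f)
round 2: derive deriv(i,h) via R1 from deriv(i,c), red(c,h)
round 2: derive deriv(i,i) via R1 from deriv(i,a), red(a,i)
round 2: derive deriv(j,a) via R1 from deriv(j,h), red(h,a)
round 3: derive deriv(f,a) via R1 from deriv(f,h), red(h,a)
round 3: derive deriv(f,f) via R1 from deriv(f,j), red(j,f)
round 3: derive deriv(f,i) via R1 from deriv(f,j), red(j,i)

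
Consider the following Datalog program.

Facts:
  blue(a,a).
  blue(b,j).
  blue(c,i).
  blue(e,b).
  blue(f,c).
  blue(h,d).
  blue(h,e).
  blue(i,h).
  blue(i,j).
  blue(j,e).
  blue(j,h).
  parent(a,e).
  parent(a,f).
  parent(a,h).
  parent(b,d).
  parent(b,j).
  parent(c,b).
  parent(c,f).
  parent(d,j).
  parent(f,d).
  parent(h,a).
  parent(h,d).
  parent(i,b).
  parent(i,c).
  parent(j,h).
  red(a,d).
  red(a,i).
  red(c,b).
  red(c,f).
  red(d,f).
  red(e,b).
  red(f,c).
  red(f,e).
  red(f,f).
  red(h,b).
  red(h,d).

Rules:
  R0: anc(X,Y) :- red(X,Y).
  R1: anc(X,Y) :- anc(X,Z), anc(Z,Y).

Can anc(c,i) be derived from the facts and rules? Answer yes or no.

no

round 1: derive anc(a,d) via R0 from red(a,d)
round 1: derive anc(a,i) via R0 from red(a,i)
round 1: derive anc(c,b) via R0 from red(c,b)
round 1: derive anc(c,f) via R0 from red(c,f)
round 1: derive anc(d,f) via R0 from red(d,f)
round 1: derive anc(e,b) via R0 from red(e,b)
round 1: derive anc(f,c) via R0 from red(f,c)
round 1: derive anc(f,e) via R0 from red(f,e)
round 1: derive anc(f,f) via R0 from red(f,f)
round 1: derive anc(h,b) via R0 from red(h,b)
round 1: derive anc(h,d) via R0 from red(h,d)
round 2: derive anc(a,f) via R1 from anc(a,d), anc(d,f)
round 2: derive anc(c,c) via R1 from anc(c,f), anc(f,c)
round 2: derive anc(c,e) via R1 from anc(c,f), anc(f,e)
round 2: derive anc(d,c) via R1 from anc(d,f), anc(f,c)
round 2: derive anc(d,e) via R1 from anc(d,f), anc(f,e)
round 2: derive anc(f,b) via R1 from anc(f,c), anc(c,b)
round 2: derive anc(h,f) via R1 from anc(h,d), anc(d,f)
round 3: derive anc(a,b) via R1 from anc(a,f), anc(f,b)
round 3: derive anc(a,c) via R1 from anc(a,d), anc(d,c)
round 3: derive anc(a,e) via R1 from anc(a,d), anc(d,e)
round 3: derive anc(d,b) via R1 from anc(d,c), anc(c,b)
round 3: derive anc(h,c) via R1 from anc(h,d), anc(d,c)
round 3: derive anc(h,e) via R1 from anc(h,d), anc(d,e)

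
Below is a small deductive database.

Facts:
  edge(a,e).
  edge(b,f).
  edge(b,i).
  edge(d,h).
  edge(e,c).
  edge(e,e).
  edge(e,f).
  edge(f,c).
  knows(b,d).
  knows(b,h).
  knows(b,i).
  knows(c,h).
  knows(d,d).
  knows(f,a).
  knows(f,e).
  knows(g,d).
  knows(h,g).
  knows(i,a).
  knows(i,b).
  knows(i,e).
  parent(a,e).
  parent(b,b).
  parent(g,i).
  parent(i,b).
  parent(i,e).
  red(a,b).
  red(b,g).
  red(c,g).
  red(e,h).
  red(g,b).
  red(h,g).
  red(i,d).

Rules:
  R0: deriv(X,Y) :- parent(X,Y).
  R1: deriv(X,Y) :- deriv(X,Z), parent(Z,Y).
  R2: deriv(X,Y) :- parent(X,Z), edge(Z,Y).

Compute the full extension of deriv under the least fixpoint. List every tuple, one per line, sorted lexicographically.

round 1: derive deriv(a,e) via R0 from parent(a,e)
round 1: derive deriv(b,b) via R0 from parent(b,b)
round 1: derive deriv(g,i) via R0 from parent(g,i)
round 1: derive deriv(i,b) via R0 from parent(i,b)
round 1: derive deriv(i,e) via R0 from parent(i,e)
round 1: derive deriv(a,c) via R2 from parent(a,e), edge(e,c)
round 1: derive deriv(a,f) via R2 from parent(a,e), edge(e,f)
round 1: derive deriv(b,f) via R2 from parent(b,b), edge(b,f)
round 1: derive deriv(b,i) via R2 from parent(b,b), edge(b,i)
round 1: derive deriv(i,c) via R2 from parent(i,e), edge(e,c)
round 1: derive deriv(i,f) via R2 from parent(i,b), edge(b,f)
round 1: derive deriv(i,i) via R2 from parent(i,b), edge(b,i)
round 2: derive deriv(b,e) via R1 from deriv(b,i), parent(i,e)
round 2: derive deriv(g,b) via R1 from deriv(g,i), parent(i,b)
round 2: derive deriv(g,e) via R1 from deriv(g,i), parent(i,e)

deriv(a,c)
deriv(a,e)
deriv(a,f)
deriv(b,b)
deriv(b,e)
deriv(b,f)
deriv(b,i)
deriv(g,b)
deriv(g,e)
deriv(g,i)
deriv(i,b)
deriv(i,c)
deriv(i,e)
deriv(i,f)
deriv(i,i)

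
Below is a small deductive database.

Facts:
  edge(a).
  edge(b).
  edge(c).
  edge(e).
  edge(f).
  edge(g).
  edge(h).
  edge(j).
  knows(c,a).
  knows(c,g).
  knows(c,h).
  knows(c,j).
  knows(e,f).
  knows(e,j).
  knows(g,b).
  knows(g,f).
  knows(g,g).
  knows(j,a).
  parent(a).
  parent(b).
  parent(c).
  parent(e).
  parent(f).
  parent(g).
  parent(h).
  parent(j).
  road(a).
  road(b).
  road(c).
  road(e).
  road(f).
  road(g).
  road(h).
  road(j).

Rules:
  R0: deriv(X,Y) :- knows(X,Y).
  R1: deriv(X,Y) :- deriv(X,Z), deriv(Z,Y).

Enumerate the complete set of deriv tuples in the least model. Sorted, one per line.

deriv(c,a)
deriv(c,b)
deriv(c,f)
deriv(c,g)
deriv(c,h)
deriv(c,j)
deriv(e,a)
deriv(e,f)
deriv(e,j)
deriv(g,b)
deriv(g,f)
deriv(g,g)
deriv(j,a)

round 1: derive deriv(c,a) via R0 from knows(c,a)
round 1: derive deriv(c,g) via R0 from knows(c,g)
round 1: derive deriv(c,h) via R0 from knows(c,h)
round 1: derive deriv(c,j) via R0 from knows(c,j)
round 1: derive deriv(e,f) via R0 from knows(e,f)
round 1: derive deriv(e,j) via R0 from knows(e,j)
round 1: derive deriv(g,b) via R0 from knows(g,b)
round 1: derive deriv(g,f) via R0 from knows(g,f)
round 1: derive deriv(g,g) via R0 from knows(g,g)
round 1: derive deriv(j,a) via R0 from knows(j,a)
round 2: derive deriv(c,b) via R1 from deriv(c,g), deriv(g,b)
round 2: derive deriv(c,f) via R1 from deriv(c,g), deriv(g,f)
round 2: derive deriv(e,a) via R1 from deriv(e,j), deriv(j,a)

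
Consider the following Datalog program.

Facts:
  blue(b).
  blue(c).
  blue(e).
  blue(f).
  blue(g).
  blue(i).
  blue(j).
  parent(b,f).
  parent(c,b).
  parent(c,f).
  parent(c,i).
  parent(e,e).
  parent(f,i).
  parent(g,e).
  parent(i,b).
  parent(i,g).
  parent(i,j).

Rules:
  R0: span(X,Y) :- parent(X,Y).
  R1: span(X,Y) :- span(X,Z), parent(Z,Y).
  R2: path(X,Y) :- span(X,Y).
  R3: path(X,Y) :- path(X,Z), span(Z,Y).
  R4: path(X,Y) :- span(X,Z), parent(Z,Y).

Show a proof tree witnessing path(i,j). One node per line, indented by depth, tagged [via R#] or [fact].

path(i,j)  [via R2]
  span(i,j)  [via R0]
    parent(i,j)  [fact]

round 1: derive span(b,f) via R0 from parent(b,f)
round 1: derive span(c,b) via R0 from parent(c,b)
round 1: derive span(c,f) via R0 from parent(c,f)
round 1: derive span(c,i) via R0 from parent(c,i)
round 1: derive span(e,e) via R0 from parent(e,e)
round 1: derive span(f,i) via R0 from parent(f,i)
round 1: derive span(g,e) via R0 from parent(g,e)
round 1: derive span(i,b) via R0 from parent(i,b)
round 1: derive span(i,g) via R0 from parent(i,g)
round 1: derive span(i,j) via R0 from parent(i,j)
round 2: derive span(b,i) via R1 from span(b,f), parent(f,i)
round 2: derive span(c,g) via R1 from span(c,i), parent(i,g)
round 2: derive span(c,j) via R1 from span(c,i), parent(i,j)
round 2: derive span(f,b) via R1 from span(f,i), parent(i,b)
round 2: derive span(f,g) via R1 from span(f,i), parent(i,g)
round 2: derive span(f,j) via R1 from span(f,i), parent(i,j)
round 2: derive span(i,e) via R1 from span(i,g), parent(g,e)
round 2: derive span(i,f) via R1 from span(i,b), parent(b,f)
round 2: derive path(b,f) via R2 from span(b,f)
round 2: derive path(c,b) via R2 from span(c,b)
round 2: derive path(c,f) via R2 from span(c,f)
round 2: derive path(c,i) via R2 from span(c,i)
round 2: derive path(e,e) via R2 from span(e,e)
round 2: derive path(f,i) via R2 from span(f,i)
round 2: derive path(g,e) via R2 from span(g,e)
round 2: derive path(i,b) via R2 from span(i,b)
round 2: derive path(i,g) via R2 from span(i,g)
round 2: derive path(i,j) via R2 from span(i,j)
round 2: derive path(b,i) via R4 from span(b,f), parent(f,i)
round 2: derive path(c,g) via R4 from span(c,i), parent(i,g)
round 2: derive path(c,j) via R4 from span(c,i), parent(i,j)
round 2: derive path(f,b) via R4 from span(f,i), parent(i,b)
round 2: derive path(f,g) via R4 from span(f,i), parent(i,g)
round 2: derive path(f,j) via R4 from span(f,i), parent(i,j)
round 2: derive path(i,e) via R4 from span(i,g), parent(g,e)
round 2: derive path(i,f) via R4 from span(i,b), parent(b,f)
round 3: derive span(b,b) via R1 from span(b,i), parent(i,b)
round 3: derive span(b,g) via R1 from span(b,i), parent(i,g)
round 3: derive span(b,j) via R1 from span(b,i), parent(i,j)
round 3: derive span(c,e) via R1 from span(c,g), parent(g,e)
round 3: derive span(f,e) via R1 from span(f,g), parent(g,e)
round 3: derive span(f,f) via R1 from span(f,b), parent(b,f)
round 3: derive span(i,i) via R1 from span(i,f), parent(f,i)
round 3: derive path(b,b) via R3 from path(b,f), span(f,b)
round 3: derive path(b,e) via R3 from path(b,i), span(i,e)
round 3: derive path(b,g) via R3 from path(b,f), span(f,g)
round 3: derive path(b,j) via R3 from path(b,f), span(f,j)
round 3: derive path(c,e) via R3 from path(c,g), span(g,e)
round 3: derive path(f,e) via R3 from path(f,g), span(g,e)
round 3: derive path(f,f) via R3 from path(f,b), span(b,f)
round 3: derive path(i,i) via R3 from path(i,b), span(b,i)
round 4: derive span(b,e) via R1 from span(b,g), parent(g,e)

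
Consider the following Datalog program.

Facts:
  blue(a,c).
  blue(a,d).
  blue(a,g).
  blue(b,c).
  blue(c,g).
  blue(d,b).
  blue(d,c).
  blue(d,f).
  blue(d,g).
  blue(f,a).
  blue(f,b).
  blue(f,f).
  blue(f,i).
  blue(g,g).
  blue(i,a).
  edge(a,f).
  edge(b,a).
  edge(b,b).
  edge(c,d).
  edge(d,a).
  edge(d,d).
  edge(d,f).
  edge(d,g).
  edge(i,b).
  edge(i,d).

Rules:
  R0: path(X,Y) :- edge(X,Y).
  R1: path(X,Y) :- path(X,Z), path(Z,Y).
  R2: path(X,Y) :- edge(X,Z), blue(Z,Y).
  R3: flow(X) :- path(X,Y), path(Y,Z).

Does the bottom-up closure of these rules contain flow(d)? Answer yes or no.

round 1: derive path(a,f) via R0 from edge(a,f)
round 1: derive path(b,a) via R0 from edge(b,a)
round 1: derive path(b,b) via R0 from edge(b,b)
round 1: derive path(c,d) via R0 from edge(c,d)
round 1: derive path(d,a) via R0 from edge(d,a)
round 1: derive path(d,d) via R0 from edge(d,d)
round 1: derive path(d,f) via R0 from edge(d,f)
round 1: derive path(d,g) via R0 from edge(d,g)
round 1: derive path(i,b) via R0 from edge(i,b)
round 1: derive path(i,d) via R0 from edge(i,d)
round 1: derive path(a,a) via R2 from edge(a,f), blue(f,a)
round 1: derive path(a,b) via R2 from edge(a,f), blue(f,b)
round 1: derive path(a,i) via R2 from edge(a,f), blue(f,i)
round 1: derive path(b,c) via R2 from edge(b,a), blue(a,c)
round 1: derive path(b,d) via R2 from edge(b,a), blue(a,d)
round 1: derive path(b,g) via R2 from edge(b,a), blue(a,g)
round 1: derive path(c,b) via R2 from edge(c,d), blue(d,b)
round 1: derive path(c,c) via R2 from edge(c,d), blue(d,c)
round 1: derive path(c,f) via R2 from edge(c,d), blue(d,f)
round 1: derive path(c,g) via R2 from edge(c,d), blue(d,g)
round 1: derive path(d,b) via R2 from edge(d,d), blue(d,b)
round 1: derive path(d,c) via R2 from edge(d,a), blue(a,c)
round 1: derive path(d,i) via R2 from edge(d,f), blue(f,i)
round 1: derive path(i,c) via R2 from edge(i,b), blue(b,c)
round 1: derive path(i,f) via R2 from edge(i,d), blue(d,f)
round 1: derive path(i,g) via R2 from edge(i,d), blue(d,g)
round 2: derive path(a,c) via R1 from path(a,b), path(b,c)
round 2: derive path(a,d) via R1 from path(a,b), path(b,d)
round 2: derive path(a,g) via R1 from path(a,b), path(b,g)
round 2: derive path(b,f) via R1 from path(b,a), path(a,f)
round 2: derive path(b,i) via R1 from path(b,a), path(a,i)
round 2: derive path(c,a) via R1 from path(c,b), path(b,a)
round 2: derive path(c,i) via R1 from path(c,d), path(d,i)
round 2: derive path(i,a) via R1 from path(i,b), path(b,a)
round 2: derive path(i,i) via R1 from path(i,d), path(d,i)
round 2: derive flow(a) via R3 from path(a,a), path(a,a)
round 2: derive flow(b) via R3 from path(b,a), path(a,a)
round 2: derive flow(c) via R3 from path(c,b), path(b,a)
round 2: derive flow(d) via R3 from path(d,a), path(a,a)
round 2: derive flow(i) via R3 from path(i,b), path(b,a)

yes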